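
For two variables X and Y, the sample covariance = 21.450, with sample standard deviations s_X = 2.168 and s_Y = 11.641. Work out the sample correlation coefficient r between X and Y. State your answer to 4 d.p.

0.8499

r = Cov(X,Y) / (s_X · s_Y) = 21.450 / (2.168 × 11.641)
  = 21.450 / 25.2377 ≈ 0.8499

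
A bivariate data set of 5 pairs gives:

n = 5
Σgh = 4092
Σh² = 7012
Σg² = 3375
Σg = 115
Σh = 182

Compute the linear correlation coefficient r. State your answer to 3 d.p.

-0.177

r = (nΣgh − ΣgΣh) / √[(nΣg² − (Σg)²)(nΣh² − (Σh)²)]
Numerator: 5×4092 − 115×182 = -470
Denominator: √[(16875 − 13225)(35060 − 33124)] = √[3650 × 1936] = 2658.2701
r = -470 / 2658.2701 ≈ -0.177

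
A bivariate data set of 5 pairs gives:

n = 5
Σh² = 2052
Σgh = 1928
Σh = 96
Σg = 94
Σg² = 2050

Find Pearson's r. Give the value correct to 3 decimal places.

0.507

r = (nΣgh − ΣgΣh) / √[(nΣg² − (Σg)²)(nΣh² − (Σh)²)]
Numerator: 5×1928 − 94×96 = 616
Denominator: √[(10250 − 8836)(10260 − 9216)] = √[1414 × 1044] = 1214.9963
r = 616 / 1214.9963 ≈ 0.507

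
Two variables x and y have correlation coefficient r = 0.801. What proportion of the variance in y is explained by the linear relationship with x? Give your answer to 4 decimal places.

r² = (0.801)² = 0.6416

0.6416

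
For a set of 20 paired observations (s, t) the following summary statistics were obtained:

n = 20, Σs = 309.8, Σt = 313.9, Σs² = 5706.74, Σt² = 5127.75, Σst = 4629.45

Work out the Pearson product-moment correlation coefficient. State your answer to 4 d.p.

r = (nΣst − ΣsΣt) / √[(nΣs² − (Σs)²)(nΣt² − (Σt)²)]
Numerator: 20×4629.45 − 309.8×313.9 = -4657.22
Denominator: √[(114134.8 − 95976.04)(102555 − 98533.21)] = √[18158.76 × 4021.79] = 8545.8013
r = -4657.22 / 8545.8013 ≈ -0.5450

-0.5450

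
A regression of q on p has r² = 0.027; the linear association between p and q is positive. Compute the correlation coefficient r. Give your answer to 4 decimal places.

|r| = √0.027 = 0.1643
The association is positive, so r = 0.1643.

0.1643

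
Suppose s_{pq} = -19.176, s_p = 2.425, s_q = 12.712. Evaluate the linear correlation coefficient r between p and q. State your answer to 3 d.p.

-0.622

r = Cov(p,q) / (s_p · s_q) = -19.176 / (2.425 × 12.712)
  = -19.176 / 30.8266 ≈ -0.622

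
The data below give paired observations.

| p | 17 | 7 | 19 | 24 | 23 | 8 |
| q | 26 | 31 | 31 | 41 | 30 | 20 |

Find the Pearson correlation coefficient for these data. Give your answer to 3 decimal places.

0.627

n = 6, Σp = 98, Σq = 179, Σp² = 1868, Σq² = 5579, Σpq = 3082
nΣpq − ΣpΣq = 18492 − 17542 = 950
nΣp² − (Σp)² = 11208 − 9604 = 1604; nΣq² − (Σq)² = 33474 − 32041 = 1433
r = 950 / √(1604 × 1433) = 950 / 1516.0910 ≈ 0.627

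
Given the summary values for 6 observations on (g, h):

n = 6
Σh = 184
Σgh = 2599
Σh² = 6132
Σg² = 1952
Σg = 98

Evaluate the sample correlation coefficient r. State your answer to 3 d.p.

-0.980

r = (nΣgh − ΣgΣh) / √[(nΣg² − (Σg)²)(nΣh² − (Σh)²)]
Numerator: 6×2599 − 98×184 = -2438
Denominator: √[(11712 − 9604)(36792 − 33856)] = √[2108 × 2936] = 2487.7878
r = -2438 / 2487.7878 ≈ -0.980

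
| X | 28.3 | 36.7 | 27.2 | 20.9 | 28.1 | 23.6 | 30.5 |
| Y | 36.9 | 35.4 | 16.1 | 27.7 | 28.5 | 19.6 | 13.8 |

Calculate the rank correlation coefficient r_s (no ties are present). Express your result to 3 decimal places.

Rank X: 5, 7, 3, 1, 4, 2, 6
Rank Y: 7, 6, 2, 4, 5, 3, 1
d = rank(X) − rank(Y): -2, 1, 1, -3, -1, -1, 5; Σd² = 42
ρ = 1 − 6Σd² / [n(n²−1)] = 1 − 6×42 / (7×48) = 1 − 252/336 ≈ 0.250

0.250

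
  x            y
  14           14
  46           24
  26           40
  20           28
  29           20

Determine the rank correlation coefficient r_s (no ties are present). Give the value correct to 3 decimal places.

0.200

Rank x: 1, 5, 3, 2, 4
Rank y: 1, 3, 5, 4, 2
d = rank(x) − rank(y): 0, 2, -2, -2, 2; Σd² = 16
ρ = 1 − 6Σd² / [n(n²−1)] = 1 − 6×16 / (5×24) = 1 − 96/120 ≈ 0.200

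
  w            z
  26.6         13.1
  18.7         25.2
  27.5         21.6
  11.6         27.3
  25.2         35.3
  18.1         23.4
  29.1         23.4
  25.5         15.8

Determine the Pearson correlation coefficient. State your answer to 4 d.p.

-0.3150

n = 8, Σw = 182.3, Σz = 185.1, Σw² = 4407.77, Σz² = 4609.35, Σwz = 4127.32
nΣwz − ΣwΣz = 33018.56 − 33743.73 = -725.17
nΣw² − (Σw)² = 35262.16 − 33233.29 = 2028.87; nΣz² − (Σz)² = 36874.8 − 34262.01 = 2612.79
r = -725.17 / √(2028.87 × 2612.79) = -725.17 / 2302.3925 ≈ -0.3150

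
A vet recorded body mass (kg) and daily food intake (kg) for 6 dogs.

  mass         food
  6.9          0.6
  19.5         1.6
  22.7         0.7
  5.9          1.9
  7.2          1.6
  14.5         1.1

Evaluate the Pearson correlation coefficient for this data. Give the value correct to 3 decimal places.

n = 6, Σx = 76.7, Σy = 7.5, Σx² = 1240.05, Σy² = 10.79, Σxy = 89.91
nΣxy − ΣxΣy = 539.46 − 575.25 = -35.79
nΣx² − (Σx)² = 7440.3 − 5882.89 = 1557.41; nΣy² − (Σy)² = 64.74 − 56.25 = 8.49
r = -35.79 / √(1557.41 × 8.49) = -35.79 / 114.9887 ≈ -0.311

-0.311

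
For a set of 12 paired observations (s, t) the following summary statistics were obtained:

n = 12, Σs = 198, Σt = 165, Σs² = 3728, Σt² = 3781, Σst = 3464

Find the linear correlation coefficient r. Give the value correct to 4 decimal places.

r = (nΣst − ΣsΣt) / √[(nΣs² − (Σs)²)(nΣt² − (Σt)²)]
Numerator: 12×3464 − 198×165 = 8898
Denominator: √[(44736 − 39204)(45372 − 27225)] = √[5532 × 18147] = 10019.4413
r = 8898 / 10019.4413 ≈ 0.8881

0.8881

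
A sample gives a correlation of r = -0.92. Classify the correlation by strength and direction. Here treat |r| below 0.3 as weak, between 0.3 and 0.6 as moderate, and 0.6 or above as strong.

strong negative

r = -0.92 < 0 so the relationship is negative.
|r| = 0.92, which falls in the strong range.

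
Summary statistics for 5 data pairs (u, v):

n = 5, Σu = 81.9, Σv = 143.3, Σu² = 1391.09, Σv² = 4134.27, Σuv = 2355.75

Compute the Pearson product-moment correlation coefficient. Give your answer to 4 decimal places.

r = (nΣuv − ΣuΣv) / √[(nΣu² − (Σu)²)(nΣv² − (Σv)²)]
Numerator: 5×2355.75 − 81.9×143.3 = 42.48
Denominator: √[(6955.45 − 6707.61)(20671.35 − 20534.89)] = √[247.84 × 136.46] = 183.9028
r = 42.48 / 183.9028 ≈ 0.2310

0.2310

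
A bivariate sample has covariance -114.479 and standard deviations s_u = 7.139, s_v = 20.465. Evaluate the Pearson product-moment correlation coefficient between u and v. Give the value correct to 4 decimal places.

-0.7836

r = Cov(u,v) / (s_u · s_v) = -114.479 / (7.139 × 20.465)
  = -114.479 / 146.0996 ≈ -0.7836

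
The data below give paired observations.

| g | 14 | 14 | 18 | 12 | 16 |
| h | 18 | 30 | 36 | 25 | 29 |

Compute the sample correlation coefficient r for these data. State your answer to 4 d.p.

0.6852

n = 5, Σg = 74, Σh = 138, Σg² = 1116, Σh² = 3986, Σgh = 2084
nΣgh − ΣgΣh = 10420 − 10212 = 208
nΣg² − (Σg)² = 5580 − 5476 = 104; nΣh² − (Σh)² = 19930 − 19044 = 886
r = 208 / √(104 × 886) = 208 / 303.5523 ≈ 0.6852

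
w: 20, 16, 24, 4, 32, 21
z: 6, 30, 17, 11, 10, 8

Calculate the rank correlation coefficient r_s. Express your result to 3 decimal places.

Rank w: 3, 2, 5, 1, 6, 4
Rank z: 1, 6, 5, 4, 3, 2
d = rank(w) − rank(z): 2, -4, 0, -3, 3, 2; Σd² = 42
ρ = 1 − 6Σd² / [n(n²−1)] = 1 − 6×42 / (6×35) = 1 − 252/210 ≈ -0.200

-0.200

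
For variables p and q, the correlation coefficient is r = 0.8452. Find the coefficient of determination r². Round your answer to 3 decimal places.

r² = (0.8452)² = 0.714

0.714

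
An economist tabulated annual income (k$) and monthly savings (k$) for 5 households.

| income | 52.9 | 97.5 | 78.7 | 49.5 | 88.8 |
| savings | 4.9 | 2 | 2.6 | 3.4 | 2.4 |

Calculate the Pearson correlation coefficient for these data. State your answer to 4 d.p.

n = 5, Σx = 367.4, Σy = 15.3, Σx² = 28834.04, Σy² = 52.09, Σxy = 1040.25
nΣxy − ΣxΣy = 5201.25 − 5621.22 = -419.97
nΣx² − (Σx)² = 144170.2 − 134982.76 = 9187.44; nΣy² − (Σy)² = 260.45 − 234.09 = 26.36
r = -419.97 / √(9187.44 × 26.36) = -419.97 / 492.1188 ≈ -0.8534

-0.8534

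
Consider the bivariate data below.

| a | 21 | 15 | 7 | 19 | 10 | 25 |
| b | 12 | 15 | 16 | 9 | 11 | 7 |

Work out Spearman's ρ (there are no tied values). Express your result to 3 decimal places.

Rank a: 5, 3, 1, 4, 2, 6
Rank b: 4, 5, 6, 2, 3, 1
d = rank(a) − rank(b): 1, -2, -5, 2, -1, 5; Σd² = 60
ρ = 1 − 6Σd² / [n(n²−1)] = 1 − 6×60 / (6×35) = 1 − 360/210 ≈ -0.714

-0.714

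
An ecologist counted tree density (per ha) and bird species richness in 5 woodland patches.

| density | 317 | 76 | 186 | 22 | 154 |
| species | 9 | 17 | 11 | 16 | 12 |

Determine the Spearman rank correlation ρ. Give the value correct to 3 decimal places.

Rank density: 5, 2, 4, 1, 3
Rank species: 1, 5, 2, 4, 3
d = rank(density) − rank(species): 4, -3, 2, -3, 0; Σd² = 38
ρ = 1 − 6Σd² / [n(n²−1)] = 1 − 6×38 / (5×24) = 1 − 228/120 ≈ -0.900

-0.900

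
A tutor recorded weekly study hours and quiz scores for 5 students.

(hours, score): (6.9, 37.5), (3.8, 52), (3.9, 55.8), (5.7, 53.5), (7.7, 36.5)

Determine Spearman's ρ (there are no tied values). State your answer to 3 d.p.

Rank hours: 4, 1, 2, 3, 5
Rank score: 2, 3, 5, 4, 1
d = rank(hours) − rank(score): 2, -2, -3, -1, 4; Σd² = 34
ρ = 1 − 6Σd² / [n(n²−1)] = 1 − 6×34 / (5×24) = 1 − 204/120 ≈ -0.700

-0.700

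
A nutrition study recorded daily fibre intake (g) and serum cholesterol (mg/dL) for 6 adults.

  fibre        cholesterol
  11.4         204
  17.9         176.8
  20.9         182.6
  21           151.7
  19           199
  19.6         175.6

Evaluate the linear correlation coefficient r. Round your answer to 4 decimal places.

n = 6, Σx = 109.8, Σy = 1089.7, Σx² = 2073.34, Σy² = 199666.25, Σxy = 19715.12
nΣxy − ΣxΣy = 118290.72 − 119649.06 = -1358.34
nΣx² − (Σx)² = 12440.04 − 12056.04 = 384; nΣy² − (Σy)² = 1197997.5 − 1187446.09 = 10551.41
r = -1358.34 / √(384 × 10551.41) = -1358.34 / 2012.8938 ≈ -0.6748

-0.6748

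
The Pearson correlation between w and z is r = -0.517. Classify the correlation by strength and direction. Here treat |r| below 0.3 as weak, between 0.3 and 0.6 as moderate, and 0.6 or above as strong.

r = -0.517 < 0 so the relationship is negative.
|r| = 0.517, which falls in the moderate range.

moderate negative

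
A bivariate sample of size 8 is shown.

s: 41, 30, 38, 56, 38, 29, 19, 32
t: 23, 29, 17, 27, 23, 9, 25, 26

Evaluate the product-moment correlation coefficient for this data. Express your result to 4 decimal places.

n = 8, Σs = 283, Σt = 179, Σs² = 10831, Σt² = 4299, Σst = 6413
nΣst − ΣsΣt = 51304 − 50657 = 647
nΣs² − (Σs)² = 86648 − 80089 = 6559; nΣt² − (Σt)² = 34392 − 32041 = 2351
r = 647 / √(6559 × 2351) = 647 / 3926.8574 ≈ 0.1648

0.1648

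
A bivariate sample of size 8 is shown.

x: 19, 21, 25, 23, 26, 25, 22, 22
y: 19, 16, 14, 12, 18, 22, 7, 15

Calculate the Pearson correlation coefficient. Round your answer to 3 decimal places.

0.150

n = 8, Σx = 183, Σy = 123, Σx² = 4225, Σy² = 2039, Σxy = 2825
nΣxy − ΣxΣy = 22600 − 22509 = 91
nΣx² − (Σx)² = 33800 − 33489 = 311; nΣy² − (Σy)² = 16312 − 15129 = 1183
r = 91 / √(311 × 1183) = 91 / 606.5583 ≈ 0.150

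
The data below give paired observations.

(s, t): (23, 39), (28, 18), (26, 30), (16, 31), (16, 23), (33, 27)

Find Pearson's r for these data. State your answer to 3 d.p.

n = 6, Σs = 142, Σt = 168, Σs² = 3590, Σt² = 4964, Σst = 3936
nΣst − ΣsΣt = 23616 − 23856 = -240
nΣs² − (Σs)² = 21540 − 20164 = 1376; nΣt² − (Σt)² = 29784 − 28224 = 1560
r = -240 / √(1376 × 1560) = -240 / 1465.1143 ≈ -0.164

-0.164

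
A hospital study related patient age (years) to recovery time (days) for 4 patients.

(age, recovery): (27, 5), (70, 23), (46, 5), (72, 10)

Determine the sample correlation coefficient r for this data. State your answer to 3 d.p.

0.704

n = 4, Σx = 215, Σy = 43, Σx² = 12929, Σy² = 679, Σxy = 2695
nΣxy − ΣxΣy = 10780 − 9245 = 1535
nΣx² − (Σx)² = 51716 − 46225 = 5491; nΣy² − (Σy)² = 2716 − 1849 = 867
r = 1535 / √(5491 × 867) = 1535 / 2181.9022 ≈ 0.704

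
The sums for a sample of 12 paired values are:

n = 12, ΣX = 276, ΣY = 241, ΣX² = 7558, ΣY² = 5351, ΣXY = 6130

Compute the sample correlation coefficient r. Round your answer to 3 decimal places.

0.747

r = (nΣXY − ΣXΣY) / √[(nΣX² − (ΣX)²)(nΣY² − (ΣY)²)]
Numerator: 12×6130 − 276×241 = 7044
Denominator: √[(90696 − 76176)(64212 − 58081)] = √[14520 × 6131] = 9435.1534
r = 7044 / 9435.1534 ≈ 0.747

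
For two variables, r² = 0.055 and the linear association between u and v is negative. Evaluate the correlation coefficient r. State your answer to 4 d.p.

-0.2345

|r| = √0.055 = 0.2345
The association is negative, so r = −0.2345.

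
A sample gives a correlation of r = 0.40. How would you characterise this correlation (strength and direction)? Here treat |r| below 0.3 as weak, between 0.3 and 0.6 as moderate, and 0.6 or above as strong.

r = 0.40 > 0 so the relationship is positive.
|r| = 0.40, which falls in the moderate range.

moderate positive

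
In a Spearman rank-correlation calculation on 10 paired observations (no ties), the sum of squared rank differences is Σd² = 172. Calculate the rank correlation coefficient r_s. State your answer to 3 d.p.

-0.042

ρ = 1 − 6Σd² / [n(n²−1)] = 1 − 6×172 / (10×99)
  = 1 − 1032/990 = 1 − 1.0424 ≈ -0.042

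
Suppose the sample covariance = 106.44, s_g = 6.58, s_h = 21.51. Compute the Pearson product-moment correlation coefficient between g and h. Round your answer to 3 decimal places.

r = Cov(g,h) / (s_g · s_h) = 106.44 / (6.58 × 21.51)
  = 106.44 / 141.5358 ≈ 0.752

0.752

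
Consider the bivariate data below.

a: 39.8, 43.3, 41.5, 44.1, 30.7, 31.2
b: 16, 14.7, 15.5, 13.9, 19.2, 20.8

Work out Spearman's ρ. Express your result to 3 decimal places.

-0.943

Rank a: 3, 5, 4, 6, 1, 2
Rank b: 4, 2, 3, 1, 5, 6
d = rank(a) − rank(b): -1, 3, 1, 5, -4, -4; Σd² = 68
ρ = 1 − 6Σd² / [n(n²−1)] = 1 − 6×68 / (6×35) = 1 − 408/210 ≈ -0.943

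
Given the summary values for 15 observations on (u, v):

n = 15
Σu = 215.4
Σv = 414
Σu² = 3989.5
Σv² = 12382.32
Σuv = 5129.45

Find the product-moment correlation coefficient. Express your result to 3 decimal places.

-0.881

r = (nΣuv − ΣuΣv) / √[(nΣu² − (Σu)²)(nΣv² − (Σv)²)]
Numerator: 15×5129.45 − 215.4×414 = -12233.85
Denominator: √[(59842.5 − 46397.16)(185734.8 − 171396)] = √[13445.34 × 14338.8] = 13884.8854
r = -12233.85 / 13884.8854 ≈ -0.881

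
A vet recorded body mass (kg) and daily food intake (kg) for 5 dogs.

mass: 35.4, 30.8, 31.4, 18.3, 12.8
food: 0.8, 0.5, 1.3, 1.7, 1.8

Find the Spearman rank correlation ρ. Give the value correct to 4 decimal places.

-0.7000

Rank mass: 5, 3, 4, 2, 1
Rank food: 2, 1, 3, 4, 5
d = rank(mass) − rank(food): 3, 2, 1, -2, -4; Σd² = 34
ρ = 1 − 6Σd² / [n(n²−1)] = 1 − 6×34 / (5×24) = 1 − 204/120 ≈ -0.7000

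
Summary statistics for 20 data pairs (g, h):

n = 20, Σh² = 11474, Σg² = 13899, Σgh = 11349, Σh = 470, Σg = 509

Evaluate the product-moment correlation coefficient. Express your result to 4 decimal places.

-0.9620

r = (nΣgh − ΣgΣh) / √[(nΣg² − (Σg)²)(nΣh² − (Σh)²)]
Numerator: 20×11349 − 509×470 = -12250
Denominator: √[(277980 − 259081)(229480 − 220900)] = √[18899 × 8580] = 12733.9475
r = -12250 / 12733.9475 ≈ -0.9620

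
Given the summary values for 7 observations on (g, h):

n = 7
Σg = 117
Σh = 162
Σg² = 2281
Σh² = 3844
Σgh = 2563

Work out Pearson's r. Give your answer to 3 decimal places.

-0.824

r = (nΣgh − ΣgΣh) / √[(nΣg² − (Σg)²)(nΣh² − (Σh)²)]
Numerator: 7×2563 − 117×162 = -1013
Denominator: √[(15967 − 13689)(26908 − 26244)] = √[2278 × 664] = 1229.8748
r = -1013 / 1229.8748 ≈ -0.824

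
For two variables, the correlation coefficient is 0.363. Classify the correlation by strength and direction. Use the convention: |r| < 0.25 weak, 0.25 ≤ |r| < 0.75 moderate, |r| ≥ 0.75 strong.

moderate positive

r = 0.363 > 0 so the relationship is positive.
|r| = 0.363, which falls in the moderate range.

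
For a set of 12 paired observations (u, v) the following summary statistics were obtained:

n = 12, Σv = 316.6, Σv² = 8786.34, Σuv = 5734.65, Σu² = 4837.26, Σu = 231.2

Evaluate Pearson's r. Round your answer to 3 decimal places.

r = (nΣuv − ΣuΣv) / √[(nΣu² − (Σu)²)(nΣv² − (Σv)²)]
Numerator: 12×5734.65 − 231.2×316.6 = -4382.12
Denominator: √[(58047.12 − 53453.44)(105436.08 − 100235.56)] = √[4593.68 × 5200.52] = 4887.6911
r = -4382.12 / 4887.6911 ≈ -0.897

-0.897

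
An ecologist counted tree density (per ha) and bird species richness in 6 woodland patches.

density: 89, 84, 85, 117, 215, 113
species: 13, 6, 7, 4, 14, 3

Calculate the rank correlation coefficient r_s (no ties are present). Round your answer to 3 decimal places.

Rank density: 3, 1, 2, 5, 6, 4
Rank species: 5, 3, 4, 2, 6, 1
d = rank(density) − rank(species): -2, -2, -2, 3, 0, 3; Σd² = 30
ρ = 1 − 6Σd² / [n(n²−1)] = 1 − 6×30 / (6×35) = 1 − 180/210 ≈ 0.143

0.143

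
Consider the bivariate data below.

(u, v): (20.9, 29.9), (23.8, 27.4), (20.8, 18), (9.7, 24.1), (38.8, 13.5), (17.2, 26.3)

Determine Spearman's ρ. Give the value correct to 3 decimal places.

Rank u: 4, 5, 3, 1, 6, 2
Rank v: 6, 5, 2, 3, 1, 4
d = rank(u) − rank(v): -2, 0, 1, -2, 5, -2; Σd² = 38
ρ = 1 − 6Σd² / [n(n²−1)] = 1 − 6×38 / (6×35) = 1 − 228/210 ≈ -0.086

-0.086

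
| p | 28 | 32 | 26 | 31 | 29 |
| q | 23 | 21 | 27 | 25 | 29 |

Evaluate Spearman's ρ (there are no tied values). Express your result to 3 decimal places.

-0.500

Rank p: 2, 5, 1, 4, 3
Rank q: 2, 1, 4, 3, 5
d = rank(p) − rank(q): 0, 4, -3, 1, -2; Σd² = 30
ρ = 1 − 6Σd² / [n(n²−1)] = 1 − 6×30 / (5×24) = 1 − 180/120 ≈ -0.500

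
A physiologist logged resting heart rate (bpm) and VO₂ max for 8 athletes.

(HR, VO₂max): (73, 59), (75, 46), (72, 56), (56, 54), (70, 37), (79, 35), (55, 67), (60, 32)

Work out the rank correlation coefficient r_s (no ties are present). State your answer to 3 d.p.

Rank HR: 6, 7, 5, 2, 4, 8, 1, 3
Rank VO₂max: 7, 4, 6, 5, 3, 2, 8, 1
d = rank(HR) − rank(VO₂max): -1, 3, -1, -3, 1, 6, -7, 2; Σd² = 110
ρ = 1 − 6Σd² / [n(n²−1)] = 1 − 6×110 / (8×63) = 1 − 660/504 ≈ -0.310

-0.310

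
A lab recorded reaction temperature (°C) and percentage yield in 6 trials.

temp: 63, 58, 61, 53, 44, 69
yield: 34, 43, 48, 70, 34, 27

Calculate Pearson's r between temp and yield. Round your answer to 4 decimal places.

-0.3240

n = 6, Σx = 348, Σy = 256, Σx² = 20560, Σy² = 12094, Σxy = 14633
nΣxy − ΣxΣy = 87798 − 89088 = -1290
nΣx² − (Σx)² = 123360 − 121104 = 2256; nΣy² − (Σy)² = 72564 − 65536 = 7028
r = -1290 / √(2256 × 7028) = -1290 / 3981.8548 ≈ -0.3240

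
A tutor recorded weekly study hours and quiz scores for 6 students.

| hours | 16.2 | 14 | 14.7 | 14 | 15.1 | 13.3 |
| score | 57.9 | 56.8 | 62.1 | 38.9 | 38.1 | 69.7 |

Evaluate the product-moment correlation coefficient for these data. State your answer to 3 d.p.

n = 6, Σx = 87.3, Σy = 323.5, Σx² = 1275.43, Σy² = 18257.97, Σxy = 4692.97
nΣxy − ΣxΣy = 28157.82 − 28241.55 = -83.73
nΣx² − (Σx)² = 7652.58 − 7621.29 = 31.29; nΣy² − (Σy)² = 109547.82 − 104652.25 = 4895.57
r = -83.73 / √(31.29 × 4895.57) = -83.73 / 391.3852 ≈ -0.214

-0.214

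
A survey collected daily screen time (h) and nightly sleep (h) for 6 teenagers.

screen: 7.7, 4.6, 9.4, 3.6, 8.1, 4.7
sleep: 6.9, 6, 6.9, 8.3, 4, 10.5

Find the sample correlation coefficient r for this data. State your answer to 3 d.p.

-0.518

n = 6, Σx = 38.1, Σy = 42.6, Σx² = 269.47, Σy² = 326.36, Σxy = 257.22
nΣxy − ΣxΣy = 1543.32 − 1623.06 = -79.74
nΣx² − (Σx)² = 1616.82 − 1451.61 = 165.21; nΣy² − (Σy)² = 1958.16 − 1814.76 = 143.4
r = -79.74 / √(165.21 × 143.4) = -79.74 / 153.9192 ≈ -0.518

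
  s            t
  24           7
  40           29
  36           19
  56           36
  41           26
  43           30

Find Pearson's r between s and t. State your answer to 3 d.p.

0.952

n = 6, Σs = 240, Σt = 147, Σs² = 10138, Σt² = 4123, Σst = 6384
nΣst − ΣsΣt = 38304 − 35280 = 3024
nΣs² − (Σs)² = 60828 − 57600 = 3228; nΣt² − (Σt)² = 24738 − 21609 = 3129
r = 3024 / √(3228 × 3129) = 3024 / 3178.1145 ≈ 0.952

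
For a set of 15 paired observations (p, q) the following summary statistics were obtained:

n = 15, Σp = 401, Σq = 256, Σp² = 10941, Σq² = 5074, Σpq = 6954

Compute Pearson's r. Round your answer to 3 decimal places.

r = (nΣpq − ΣpΣq) / √[(nΣp² − (Σp)²)(nΣq² − (Σq)²)]
Numerator: 15×6954 − 401×256 = 1654
Denominator: √[(164115 − 160801)(76110 − 65536)] = √[3314 × 10574] = 5919.6483
r = 1654 / 5919.6483 ≈ 0.279

0.279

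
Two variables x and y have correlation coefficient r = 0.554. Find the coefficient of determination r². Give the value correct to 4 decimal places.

0.3069

r² = (0.554)² = 0.3069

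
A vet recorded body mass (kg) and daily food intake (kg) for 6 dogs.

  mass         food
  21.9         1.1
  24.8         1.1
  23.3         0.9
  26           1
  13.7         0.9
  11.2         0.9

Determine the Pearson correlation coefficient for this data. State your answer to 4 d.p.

0.6146

n = 6, Σx = 120.9, Σy = 5.9, Σx² = 2626.67, Σy² = 5.85, Σxy = 120.75
nΣxy − ΣxΣy = 724.5 − 713.31 = 11.19
nΣx² − (Σx)² = 15760.02 − 14616.81 = 1143.21; nΣy² − (Σy)² = 35.1 − 34.81 = 0.29
r = 11.19 / √(1143.21 × 0.29) = 11.19 / 18.2080 ≈ 0.6146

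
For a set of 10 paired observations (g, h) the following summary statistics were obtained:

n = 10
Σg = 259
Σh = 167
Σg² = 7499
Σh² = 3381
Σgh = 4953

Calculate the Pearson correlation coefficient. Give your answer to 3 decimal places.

0.917

r = (nΣgh − ΣgΣh) / √[(nΣg² − (Σg)²)(nΣh² − (Σh)²)]
Numerator: 10×4953 − 259×167 = 6277
Denominator: √[(74990 − 67081)(33810 − 27889)] = √[7909 × 5921] = 6843.1856
r = 6277 / 6843.1856 ≈ 0.917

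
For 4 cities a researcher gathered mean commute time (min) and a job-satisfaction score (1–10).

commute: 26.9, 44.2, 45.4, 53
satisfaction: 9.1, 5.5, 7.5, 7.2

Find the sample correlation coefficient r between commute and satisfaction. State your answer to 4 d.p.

-0.6475

n = 4, Σx = 169.5, Σy = 29.3, Σx² = 7547.41, Σy² = 221.15, Σxy = 1209.99
nΣxy − ΣxΣy = 4839.96 − 4966.35 = -126.39
nΣx² − (Σx)² = 30189.64 − 28730.25 = 1459.39; nΣy² − (Σy)² = 884.6 − 858.49 = 26.11
r = -126.39 / √(1459.39 × 26.11) = -126.39 / 195.2042 ≈ -0.6475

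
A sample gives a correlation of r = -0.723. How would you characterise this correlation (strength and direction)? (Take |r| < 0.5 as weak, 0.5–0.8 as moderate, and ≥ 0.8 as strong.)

r = -0.723 < 0 so the relationship is negative.
|r| = 0.723, which falls in the moderate range.

moderate negative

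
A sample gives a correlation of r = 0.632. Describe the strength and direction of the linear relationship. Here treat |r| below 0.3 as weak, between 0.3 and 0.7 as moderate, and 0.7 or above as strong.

r = 0.632 > 0 so the relationship is positive.
|r| = 0.632, which falls in the moderate range.

moderate positive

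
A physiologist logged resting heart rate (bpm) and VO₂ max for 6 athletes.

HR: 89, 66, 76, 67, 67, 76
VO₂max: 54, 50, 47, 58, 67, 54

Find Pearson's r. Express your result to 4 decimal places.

-0.3163

n = 6, Σx = 441, Σy = 330, Σx² = 32807, Σy² = 18394, Σxy = 24157
nΣxy − ΣxΣy = 144942 − 145530 = -588
nΣx² − (Σx)² = 196842 − 194481 = 2361; nΣy² − (Σy)² = 110364 − 108900 = 1464
r = -588 / √(2361 × 1464) = -588 / 1859.1676 ≈ -0.3163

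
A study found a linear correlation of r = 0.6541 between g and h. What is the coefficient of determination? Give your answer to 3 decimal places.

r² = (0.6541)² = 0.428

0.428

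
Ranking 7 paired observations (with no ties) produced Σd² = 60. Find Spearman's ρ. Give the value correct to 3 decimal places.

ρ = 1 − 6Σd² / [n(n²−1)] = 1 − 6×60 / (7×48)
  = 1 − 360/336 = 1 − 1.0714 ≈ -0.071

-0.071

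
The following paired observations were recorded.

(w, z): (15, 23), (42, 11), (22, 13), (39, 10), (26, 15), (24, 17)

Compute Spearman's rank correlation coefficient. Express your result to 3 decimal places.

Rank w: 1, 6, 2, 5, 4, 3
Rank z: 6, 2, 3, 1, 4, 5
d = rank(w) − rank(z): -5, 4, -1, 4, 0, -2; Σd² = 62
ρ = 1 − 6Σd² / [n(n²−1)] = 1 − 6×62 / (6×35) = 1 − 372/210 ≈ -0.771

-0.771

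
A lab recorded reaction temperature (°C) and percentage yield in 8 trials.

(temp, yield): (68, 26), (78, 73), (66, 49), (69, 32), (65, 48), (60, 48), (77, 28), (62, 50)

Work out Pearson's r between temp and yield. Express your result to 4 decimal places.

0.0626

n = 8, Σx = 545, Σy = 354, Σx² = 37423, Σy² = 17322, Σxy = 24160
nΣxy − ΣxΣy = 193280 − 192930 = 350
nΣx² − (Σx)² = 299384 − 297025 = 2359; nΣy² − (Σy)² = 138576 − 125316 = 13260
r = 350 / √(2359 × 13260) = 350 / 5592.8830 ≈ 0.0626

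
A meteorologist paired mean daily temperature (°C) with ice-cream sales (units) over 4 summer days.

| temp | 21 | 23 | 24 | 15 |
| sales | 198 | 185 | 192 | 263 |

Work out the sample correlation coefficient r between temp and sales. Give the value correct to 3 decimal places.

n = 4, Σx = 83, Σy = 838, Σx² = 1771, Σy² = 179462, Σxy = 16966
nΣxy − ΣxΣy = 67864 − 69554 = -1690
nΣx² − (Σx)² = 7084 − 6889 = 195; nΣy² − (Σy)² = 717848 − 702244 = 15604
r = -1690 / √(195 × 15604) = -1690 / 1744.3566 ≈ -0.969

-0.969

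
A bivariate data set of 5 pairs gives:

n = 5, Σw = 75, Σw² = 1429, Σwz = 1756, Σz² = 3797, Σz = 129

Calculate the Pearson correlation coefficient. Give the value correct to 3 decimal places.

r = (nΣwz − ΣwΣz) / √[(nΣw² − (Σw)²)(nΣz² − (Σz)²)]
Numerator: 5×1756 − 75×129 = -895
Denominator: √[(7145 − 5625)(18985 − 16641)] = √[1520 × 2344] = 1887.5593
r = -895 / 1887.5593 ≈ -0.474

-0.474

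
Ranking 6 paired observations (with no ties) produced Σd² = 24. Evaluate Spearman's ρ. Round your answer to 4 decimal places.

ρ = 1 − 6Σd² / [n(n²−1)] = 1 − 6×24 / (6×35)
  = 1 − 144/210 = 1 − 0.68571 ≈ 0.3143

0.3143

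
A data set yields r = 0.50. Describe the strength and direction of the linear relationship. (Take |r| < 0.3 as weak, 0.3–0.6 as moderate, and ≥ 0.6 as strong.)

r = 0.50 > 0 so the relationship is positive.
|r| = 0.50, which falls in the moderate range.

moderate positive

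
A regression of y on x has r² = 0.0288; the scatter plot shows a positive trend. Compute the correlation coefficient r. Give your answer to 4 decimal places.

0.1697

|r| = √0.0288 = 0.1697
The association is positive, so r = 0.1697.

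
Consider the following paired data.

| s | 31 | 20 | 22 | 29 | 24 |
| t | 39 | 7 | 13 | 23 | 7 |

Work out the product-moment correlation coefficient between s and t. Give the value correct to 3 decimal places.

n = 5, Σs = 126, Σt = 89, Σs² = 3262, Σt² = 2317, Σst = 2470
nΣst − ΣsΣt = 12350 − 11214 = 1136
nΣs² − (Σs)² = 16310 − 15876 = 434; nΣt² − (Σt)² = 11585 − 7921 = 3664
r = 1136 / √(434 × 3664) = 1136 / 1261.0218 ≈ 0.901

0.901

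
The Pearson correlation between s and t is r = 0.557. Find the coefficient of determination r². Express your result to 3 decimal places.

r² = (0.557)² = 0.310

0.310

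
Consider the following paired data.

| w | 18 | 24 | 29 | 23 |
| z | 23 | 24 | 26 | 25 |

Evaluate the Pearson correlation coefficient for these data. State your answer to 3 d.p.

n = 4, Σw = 94, Σz = 98, Σw² = 2270, Σz² = 2406, Σwz = 2319
nΣwz − ΣwΣz = 9276 − 9212 = 64
nΣw² − (Σw)² = 9080 − 8836 = 244; nΣz² − (Σz)² = 9624 − 9604 = 20
r = 64 / √(244 × 20) = 64 / 69.8570 ≈ 0.916

0.916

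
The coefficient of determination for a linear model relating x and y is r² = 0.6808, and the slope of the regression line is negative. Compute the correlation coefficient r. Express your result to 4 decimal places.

|r| = √0.6808 = 0.8251
The association is negative, so r = −0.8251.

-0.8251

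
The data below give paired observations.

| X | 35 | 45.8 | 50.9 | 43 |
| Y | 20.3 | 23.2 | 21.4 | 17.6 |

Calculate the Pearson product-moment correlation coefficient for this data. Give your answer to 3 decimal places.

n = 4, ΣX = 174.7, ΣY = 82.5, ΣX² = 7762.45, ΣY² = 1718.05, ΣXY = 3619.12
nΣXY − ΣXΣY = 14476.48 − 14412.75 = 63.73
nΣX² − (ΣX)² = 31049.8 − 30520.09 = 529.71; nΣY² − (ΣY)² = 6872.2 − 6806.25 = 65.95
r = 63.73 / √(529.71 × 65.95) = 63.73 / 186.9074 ≈ 0.341

0.341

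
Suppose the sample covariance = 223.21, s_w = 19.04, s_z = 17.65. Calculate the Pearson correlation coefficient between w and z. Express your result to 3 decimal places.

r = Cov(w,z) / (s_w · s_z) = 223.21 / (19.04 × 17.65)
  = 223.21 / 336.0560 ≈ 0.664

0.664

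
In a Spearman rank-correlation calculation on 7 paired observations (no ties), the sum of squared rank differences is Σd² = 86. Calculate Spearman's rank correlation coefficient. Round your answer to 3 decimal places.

ρ = 1 − 6Σd² / [n(n²−1)] = 1 − 6×86 / (7×48)
  = 1 − 516/336 = 1 − 1.5357 ≈ -0.536

-0.536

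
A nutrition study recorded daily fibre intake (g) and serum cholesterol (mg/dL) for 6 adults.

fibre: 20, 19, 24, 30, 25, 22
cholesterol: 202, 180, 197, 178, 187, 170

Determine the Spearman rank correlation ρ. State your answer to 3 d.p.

-0.200

Rank fibre: 2, 1, 4, 6, 5, 3
Rank cholesterol: 6, 3, 5, 2, 4, 1
d = rank(fibre) − rank(cholesterol): -4, -2, -1, 4, 1, 2; Σd² = 42
ρ = 1 − 6Σd² / [n(n²−1)] = 1 − 6×42 / (6×35) = 1 − 252/210 ≈ -0.200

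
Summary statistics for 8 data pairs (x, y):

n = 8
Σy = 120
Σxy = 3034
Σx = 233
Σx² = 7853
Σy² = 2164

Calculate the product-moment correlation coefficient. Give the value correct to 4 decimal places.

-0.7398

r = (nΣxy − ΣxΣy) / √[(nΣx² − (Σx)²)(nΣy² − (Σy)²)]
Numerator: 8×3034 − 233×120 = -3688
Denominator: √[(62824 − 54289)(17312 − 14400)] = √[8535 × 2912] = 4985.3706
r = -3688 / 4985.3706 ≈ -0.7398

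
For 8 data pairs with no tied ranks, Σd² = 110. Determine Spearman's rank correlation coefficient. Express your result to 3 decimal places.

-0.310

ρ = 1 − 6Σd² / [n(n²−1)] = 1 − 6×110 / (8×63)
  = 1 − 660/504 = 1 − 1.3095 ≈ -0.310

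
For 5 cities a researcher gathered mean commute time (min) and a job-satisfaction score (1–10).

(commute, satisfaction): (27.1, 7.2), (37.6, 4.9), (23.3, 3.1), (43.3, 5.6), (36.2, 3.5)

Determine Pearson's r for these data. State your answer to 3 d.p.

n = 5, Σx = 167.5, Σy = 24.3, Σx² = 5876.39, Σy² = 129.07, Σxy = 820.77
nΣxy − ΣxΣy = 4103.85 − 4070.25 = 33.6
nΣx² − (Σx)² = 29381.95 − 28056.25 = 1325.7; nΣy² − (Σy)² = 645.35 − 590.49 = 54.86
r = 33.6 / √(1325.7 × 54.86) = 33.6 / 269.6811 ≈ 0.125

0.125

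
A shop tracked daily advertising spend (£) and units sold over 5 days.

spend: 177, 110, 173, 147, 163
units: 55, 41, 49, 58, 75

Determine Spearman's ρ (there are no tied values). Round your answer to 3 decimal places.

0.200

Rank spend: 5, 1, 4, 2, 3
Rank units: 3, 1, 2, 4, 5
d = rank(spend) − rank(units): 2, 0, 2, -2, -2; Σd² = 16
ρ = 1 − 6Σd² / [n(n²−1)] = 1 − 6×16 / (5×24) = 1 − 96/120 ≈ 0.200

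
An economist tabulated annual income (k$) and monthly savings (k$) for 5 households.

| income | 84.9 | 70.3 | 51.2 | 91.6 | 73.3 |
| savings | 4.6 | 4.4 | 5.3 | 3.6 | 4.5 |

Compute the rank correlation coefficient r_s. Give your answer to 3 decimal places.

Rank income: 4, 2, 1, 5, 3
Rank savings: 4, 2, 5, 1, 3
d = rank(income) − rank(savings): 0, 0, -4, 4, 0; Σd² = 32
ρ = 1 − 6Σd² / [n(n²−1)] = 1 − 6×32 / (5×24) = 1 − 192/120 ≈ -0.600

-0.600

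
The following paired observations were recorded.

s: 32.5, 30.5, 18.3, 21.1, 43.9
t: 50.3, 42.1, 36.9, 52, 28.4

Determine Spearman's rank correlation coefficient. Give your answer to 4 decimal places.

Rank s: 4, 3, 1, 2, 5
Rank t: 4, 3, 2, 5, 1
d = rank(s) − rank(t): 0, 0, -1, -3, 4; Σd² = 26
ρ = 1 − 6Σd² / [n(n²−1)] = 1 − 6×26 / (5×24) = 1 − 156/120 ≈ -0.3000

-0.3000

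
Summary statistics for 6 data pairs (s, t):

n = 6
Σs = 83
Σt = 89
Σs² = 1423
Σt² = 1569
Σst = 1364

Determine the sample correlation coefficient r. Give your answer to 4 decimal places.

r = (nΣst − ΣsΣt) / √[(nΣs² − (Σs)²)(nΣt² − (Σt)²)]
Numerator: 6×1364 − 83×89 = 797
Denominator: √[(8538 − 6889)(9414 − 7921)] = √[1649 × 1493] = 1569.0625
r = 797 / 1569.0625 ≈ 0.5079

0.5079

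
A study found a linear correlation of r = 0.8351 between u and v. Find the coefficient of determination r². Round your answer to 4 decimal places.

0.6974

r² = (0.8351)² = 0.6974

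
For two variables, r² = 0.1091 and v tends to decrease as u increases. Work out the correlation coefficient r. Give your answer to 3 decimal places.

-0.330

|r| = √0.1091 = 0.330
The association is negative, so r = −0.330.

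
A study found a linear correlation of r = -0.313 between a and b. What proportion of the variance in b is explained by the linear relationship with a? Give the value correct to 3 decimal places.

0.098

r² = (-0.313)² = 0.098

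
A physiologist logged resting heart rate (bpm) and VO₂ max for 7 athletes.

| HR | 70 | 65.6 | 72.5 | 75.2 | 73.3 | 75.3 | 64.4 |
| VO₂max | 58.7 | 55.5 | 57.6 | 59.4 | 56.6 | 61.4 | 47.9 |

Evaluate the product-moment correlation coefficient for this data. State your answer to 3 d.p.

n = 7, Σx = 496.3, Σy = 397.1, Σx² = 35304.99, Σy² = 22639.99, Σxy = 28249.64
nΣxy − ΣxΣy = 197747.48 − 197080.73 = 666.75
nΣx² − (Σx)² = 247134.93 − 246313.69 = 821.24; nΣy² − (Σy)² = 158479.93 − 157688.41 = 791.52
r = 666.75 / √(821.24 × 791.52) = 666.75 / 806.2431 ≈ 0.827

0.827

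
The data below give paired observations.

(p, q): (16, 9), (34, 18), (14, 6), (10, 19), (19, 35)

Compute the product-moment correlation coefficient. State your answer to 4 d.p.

0.1841

n = 5, Σp = 93, Σq = 87, Σp² = 2069, Σq² = 2027, Σpq = 1695
nΣpq − ΣpΣq = 8475 − 8091 = 384
nΣp² − (Σp)² = 10345 − 8649 = 1696; nΣq² − (Σq)² = 10135 − 7569 = 2566
r = 384 / √(1696 × 2566) = 384 / 2086.1294 ≈ 0.1841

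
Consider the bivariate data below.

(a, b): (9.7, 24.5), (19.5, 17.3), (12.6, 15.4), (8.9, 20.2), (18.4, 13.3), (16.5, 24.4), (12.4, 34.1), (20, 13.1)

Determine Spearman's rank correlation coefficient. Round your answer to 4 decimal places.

Rank a: 2, 7, 4, 1, 6, 5, 3, 8
Rank b: 7, 4, 3, 5, 2, 6, 8, 1
d = rank(a) − rank(b): -5, 3, 1, -4, 4, -1, -5, 7; Σd² = 142
ρ = 1 − 6Σd² / [n(n²−1)] = 1 − 6×142 / (8×63) = 1 − 852/504 ≈ -0.6905

-0.6905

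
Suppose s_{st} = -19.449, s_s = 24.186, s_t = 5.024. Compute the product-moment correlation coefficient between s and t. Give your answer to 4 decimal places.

r = Cov(s,t) / (s_s · s_t) = -19.449 / (24.186 × 5.024)
  = -19.449 / 121.5105 ≈ -0.1601

-0.1601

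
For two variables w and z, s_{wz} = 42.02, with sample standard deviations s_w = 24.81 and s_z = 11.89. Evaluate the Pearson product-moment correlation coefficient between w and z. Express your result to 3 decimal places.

0.142

r = Cov(w,z) / (s_w · s_z) = 42.02 / (24.81 × 11.89)
  = 42.02 / 294.9909 ≈ 0.142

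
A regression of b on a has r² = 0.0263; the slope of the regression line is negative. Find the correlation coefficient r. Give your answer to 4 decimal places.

-0.1622

|r| = √0.0263 = 0.1622
The association is negative, so r = −0.1622.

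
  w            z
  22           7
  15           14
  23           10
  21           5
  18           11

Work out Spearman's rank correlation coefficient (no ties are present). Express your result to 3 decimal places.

Rank w: 4, 1, 5, 3, 2
Rank z: 2, 5, 3, 1, 4
d = rank(w) − rank(z): 2, -4, 2, 2, -2; Σd² = 32
ρ = 1 − 6Σd² / [n(n²−1)] = 1 − 6×32 / (5×24) = 1 − 192/120 ≈ -0.600

-0.600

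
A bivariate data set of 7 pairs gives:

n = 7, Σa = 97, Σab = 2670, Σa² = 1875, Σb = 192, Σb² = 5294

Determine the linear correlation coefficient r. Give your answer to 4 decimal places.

r = (nΣab − ΣaΣb) / √[(nΣa² − (Σa)²)(nΣb² − (Σb)²)]
Numerator: 7×2670 − 97×192 = 66
Denominator: √[(13125 − 9409)(37058 − 36864)] = √[3716 × 194] = 849.0607
r = 66 / 849.0607 ≈ 0.0777

0.0777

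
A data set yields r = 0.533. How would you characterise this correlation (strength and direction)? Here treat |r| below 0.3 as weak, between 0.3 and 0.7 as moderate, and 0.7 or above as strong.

r = 0.533 > 0 so the relationship is positive.
|r| = 0.533, which falls in the moderate range.

moderate positive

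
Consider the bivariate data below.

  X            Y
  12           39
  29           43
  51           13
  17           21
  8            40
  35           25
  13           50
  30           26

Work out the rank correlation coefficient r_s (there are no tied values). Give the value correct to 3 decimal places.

-0.619

Rank X: 2, 5, 8, 4, 1, 7, 3, 6
Rank Y: 5, 7, 1, 2, 6, 3, 8, 4
d = rank(X) − rank(Y): -3, -2, 7, 2, -5, 4, -5, 2; Σd² = 136
ρ = 1 − 6Σd² / [n(n²−1)] = 1 − 6×136 / (8×63) = 1 − 816/504 ≈ -0.619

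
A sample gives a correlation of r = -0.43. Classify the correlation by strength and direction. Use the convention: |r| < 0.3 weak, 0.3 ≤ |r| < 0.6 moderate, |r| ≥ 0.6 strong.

moderate negative

r = -0.43 < 0 so the relationship is negative.
|r| = 0.43, which falls in the moderate range.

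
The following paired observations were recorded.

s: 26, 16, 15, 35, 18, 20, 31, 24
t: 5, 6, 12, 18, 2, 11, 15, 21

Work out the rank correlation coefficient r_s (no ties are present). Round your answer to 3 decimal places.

Rank s: 6, 2, 1, 8, 3, 4, 7, 5
Rank t: 2, 3, 5, 7, 1, 4, 6, 8
d = rank(s) − rank(t): 4, -1, -4, 1, 2, 0, 1, -3; Σd² = 48
ρ = 1 − 6Σd² / [n(n²−1)] = 1 − 6×48 / (8×63) = 1 − 288/504 ≈ 0.429

0.429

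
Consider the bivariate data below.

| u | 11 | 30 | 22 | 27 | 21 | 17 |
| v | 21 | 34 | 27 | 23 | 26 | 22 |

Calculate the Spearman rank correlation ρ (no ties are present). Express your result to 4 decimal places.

Rank u: 1, 6, 4, 5, 3, 2
Rank v: 1, 6, 5, 3, 4, 2
d = rank(u) − rank(v): 0, 0, -1, 2, -1, 0; Σd² = 6
ρ = 1 − 6Σd² / [n(n²−1)] = 1 − 6×6 / (6×35) = 1 − 36/210 ≈ 0.8286

0.8286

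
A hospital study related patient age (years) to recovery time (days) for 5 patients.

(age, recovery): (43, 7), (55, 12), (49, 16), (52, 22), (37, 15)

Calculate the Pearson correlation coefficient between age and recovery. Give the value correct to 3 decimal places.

0.287

n = 5, Σx = 236, Σy = 72, Σx² = 11348, Σy² = 1158, Σxy = 3444
nΣxy − ΣxΣy = 17220 − 16992 = 228
nΣx² − (Σx)² = 56740 − 55696 = 1044; nΣy² − (Σy)² = 5790 − 5184 = 606
r = 228 / √(1044 × 606) = 228 / 795.4018 ≈ 0.287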